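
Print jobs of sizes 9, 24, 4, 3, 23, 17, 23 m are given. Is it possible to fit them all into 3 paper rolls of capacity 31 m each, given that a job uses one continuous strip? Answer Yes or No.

No

Total = 103 m; ⌈103/31⌉ = 4.
At least 4 paper rolls are required, but only 3 are allowed.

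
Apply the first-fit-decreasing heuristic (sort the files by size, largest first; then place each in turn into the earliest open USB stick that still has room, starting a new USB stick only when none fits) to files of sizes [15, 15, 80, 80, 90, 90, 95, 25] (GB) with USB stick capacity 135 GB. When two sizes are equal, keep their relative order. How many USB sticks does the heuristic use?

Sorted descending: 95, 90, 90, 80, 80, 25, 15, 15.
  95 → USB stick 1 (new)  [load 95/135]
  90 → USB stick 2 (new)  [load 90/135]
  90 → USB stick 3 (new)  [load 90/135]
  80 → USB stick 4 (new)  [load 80/135]
  80 → USB stick 5 (new)  [load 80/135]
  25 → USB stick 1  [load 120/135]
  15 → USB stick 1  [load 135/135]
  15 → USB stick 2  [load 105/135]
5 USB sticks opened.

5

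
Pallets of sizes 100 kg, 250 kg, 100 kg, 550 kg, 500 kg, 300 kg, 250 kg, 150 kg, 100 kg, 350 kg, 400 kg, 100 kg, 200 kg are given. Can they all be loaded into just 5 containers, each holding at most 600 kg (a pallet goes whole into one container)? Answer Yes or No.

No

Total = 3350 kg; ⌈3350/600⌉ = 6.
At least 6 containers are required, but only 5 are allowed.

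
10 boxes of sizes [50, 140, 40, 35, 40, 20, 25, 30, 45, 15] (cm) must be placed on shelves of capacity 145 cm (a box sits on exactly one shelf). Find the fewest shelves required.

Total = 140 + 50 + 45 + 40 + 40 + 35 + 30 + 25 + 20 + 15 = 440 cm.
Lower bound: ⌈440/145⌉ = 4 shelves.
A packing using 4 shelves:
  shelf 1: 140 = 140
  shelf 2: 50 + 45 + 40 = 135
  shelf 3: 40 + 35 + 30 + 25 + 15 = 145
  shelf 4: 20 = 20
This matches the lower bound, so 4 is optimal.

4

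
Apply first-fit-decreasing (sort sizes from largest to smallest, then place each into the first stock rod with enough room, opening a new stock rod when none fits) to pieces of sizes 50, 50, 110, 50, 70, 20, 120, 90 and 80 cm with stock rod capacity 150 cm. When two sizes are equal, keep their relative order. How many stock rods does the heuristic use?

5

Sorted descending: 120, 110, 90, 80, 70, 50, 50, 50, 20.
  120 → stock rod 1 (new)  [load 120/150]
  110 → stock rod 2 (new)  [load 110/150]
  90 → stock rod 3 (new)  [load 90/150]
  80 → stock rod 4 (new)  [load 80/150]
  70 → stock rod 4  [load 150/150]
  50 → stock rod 3  [load 140/150]
  50 → stock rod 5 (new)  [load 50/150]
  50 → stock rod 5  [load 100/150]
  20 → stock rod 1  [load 140/150]
5 stock rods opened.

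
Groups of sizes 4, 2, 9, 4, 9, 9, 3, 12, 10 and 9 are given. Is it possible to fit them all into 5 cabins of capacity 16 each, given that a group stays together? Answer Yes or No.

Total = 71; ⌈71/16⌉ = 5.
6 groups each exceed half the capacity and cannot share a cabin, forcing at least 6 cabins.
At least 6 cabins are required, but only 5 are allowed.

No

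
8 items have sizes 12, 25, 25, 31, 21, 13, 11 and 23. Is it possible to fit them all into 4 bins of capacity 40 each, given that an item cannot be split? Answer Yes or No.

No

Total = 161; ⌈161/40⌉ = 5.
At least 5 bins are required, but only 4 are allowed.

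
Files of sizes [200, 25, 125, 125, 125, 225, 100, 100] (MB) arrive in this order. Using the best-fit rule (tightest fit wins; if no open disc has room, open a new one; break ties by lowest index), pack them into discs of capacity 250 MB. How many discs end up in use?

5

  200 → disc 1 (new)  [load 200/250]
  25 → disc 1  [load 225/250]
  125 → disc 2 (new)  [load 125/250]
  125 → disc 2  [load 250/250]
  125 → disc 3 (new)  [load 125/250]
  225 → disc 4 (new)  [load 225/250]
  100 → disc 3  [load 225/250]
  100 → disc 5 (new)  [load 100/250]
5 discs opened.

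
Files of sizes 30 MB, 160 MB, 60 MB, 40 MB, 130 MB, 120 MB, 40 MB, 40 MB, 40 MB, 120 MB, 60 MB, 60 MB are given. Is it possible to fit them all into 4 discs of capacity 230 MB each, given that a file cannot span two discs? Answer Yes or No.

A valid assignment using 4 discs:
  disc 1: 160 + 60 = 220
  disc 2: 130 + 60 + 40 = 230
  disc 3: 120 + 60 + 40 = 220
  disc 4: 120 + 40 + 40 + 30 = 230
Every load is within 230 MB, so 4 discs suffice.

Yes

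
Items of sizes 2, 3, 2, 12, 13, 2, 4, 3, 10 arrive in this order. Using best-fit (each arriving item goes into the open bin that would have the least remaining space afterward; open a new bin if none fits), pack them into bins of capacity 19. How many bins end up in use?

3

  2 → bin 1 (new)  [load 2/19]
  3 → bin 1  [load 5/19]
  2 → bin 1  [load 7/19]
  12 → bin 1  [load 19/19]
  13 → bin 2 (new)  [load 13/19]
  2 → bin 2  [load 15/19]
  4 → bin 2  [load 19/19]
  3 → bin 3 (new)  [load 3/19]
  10 → bin 3  [load 13/19]
3 bins opened.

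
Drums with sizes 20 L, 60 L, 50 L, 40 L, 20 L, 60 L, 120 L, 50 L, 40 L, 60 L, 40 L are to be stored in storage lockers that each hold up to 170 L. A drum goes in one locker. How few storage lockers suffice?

Total = 120 + 60 + 60 + 60 + 50 + 50 + 40 + 40 + 40 + 20 + 20 = 560 L.
Lower bound: ⌈560/170⌉ = 4 storage lockers.
A packing using 4 storage lockers:
  locker 1: 120 + 50 = 170
  locker 2: 60 + 60 + 50 = 170
  locker 3: 60 + 40 + 40 + 20 = 160
  locker 4: 40 + 20 = 60
This matches the lower bound, so 4 is optimal.

4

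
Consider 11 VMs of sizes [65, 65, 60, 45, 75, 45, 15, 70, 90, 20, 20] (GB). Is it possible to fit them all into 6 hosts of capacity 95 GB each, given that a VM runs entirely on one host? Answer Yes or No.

Total = 570 GB; ⌈570/95⌉ = 6.
The bound of 6 does not rule out 6, but exhaustive search shows no assignment into 6 hosts of capacity 95 GB exists — the minimum is 7.

No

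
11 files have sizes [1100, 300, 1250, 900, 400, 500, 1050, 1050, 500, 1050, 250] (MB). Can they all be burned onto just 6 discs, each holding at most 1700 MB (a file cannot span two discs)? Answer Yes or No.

Yes

A valid assignment using 6 discs:
  disc 1: 1250 + 400 = 1650
  disc 2: 1100 + 500 = 1600
  disc 3: 1050 + 500 = 1550
  disc 4: 1050 + 300 + 250 = 1600
  disc 5: 1050 = 1050
  disc 6: 900 = 900
Every load is within 1700 MB, so 6 discs suffice.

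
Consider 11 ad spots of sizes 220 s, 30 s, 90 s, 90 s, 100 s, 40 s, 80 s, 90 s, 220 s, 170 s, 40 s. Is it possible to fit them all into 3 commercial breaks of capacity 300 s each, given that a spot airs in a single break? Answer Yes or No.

No

Total = 1170 s; ⌈1170/300⌉ = 4.
At least 4 commercial breaks are required, but only 3 are allowed.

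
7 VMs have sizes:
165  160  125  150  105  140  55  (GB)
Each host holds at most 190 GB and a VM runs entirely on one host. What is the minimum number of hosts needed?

6

Total = 165 + 160 + 150 + 140 + 125 + 105 + 55 = 900 GB.
Lower bound: ⌈900/190⌉ = 5 hosts.
Also, 6 VMs each exceed 95 GB, and no two of those can share a host, so at least 6 hosts are needed.
A packing using 6 hosts:
  host 1: 165 = 165
  host 2: 160 = 160
  host 3: 150 = 150
  host 4: 140 = 140
  host 5: 125 + 55 = 180
  host 6: 105 = 105
This matches the lower bound, so 6 is optimal.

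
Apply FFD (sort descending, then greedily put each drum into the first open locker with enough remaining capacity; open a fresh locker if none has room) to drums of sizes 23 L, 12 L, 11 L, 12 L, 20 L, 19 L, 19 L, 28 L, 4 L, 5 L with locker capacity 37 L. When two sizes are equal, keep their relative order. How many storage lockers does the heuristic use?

Sorted descending: 28, 23, 20, 19, 19, 12, 12, 11, 5, 4.
  28 → locker 1 (new)  [load 28/37]
  23 → locker 2 (new)  [load 23/37]
  20 → locker 3 (new)  [load 20/37]
  19 → locker 4 (new)  [load 19/37]
  19 → locker 5 (new)  [load 19/37]
  12 → locker 2  [load 35/37]
  12 → locker 3  [load 32/37]
  11 → locker 4  [load 30/37]
  5 → locker 1  [load 33/37]
  4 → locker 1  [load 37/37]
5 storage lockers opened.

5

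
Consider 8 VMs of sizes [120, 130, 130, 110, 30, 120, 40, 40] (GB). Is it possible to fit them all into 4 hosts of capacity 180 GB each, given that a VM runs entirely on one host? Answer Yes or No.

No

Total = 720 GB; ⌈720/180⌉ = 4.
5 VMs each exceed half the capacity and cannot share a host, forcing at least 5 hosts.
At least 5 hosts are required, but only 4 are allowed.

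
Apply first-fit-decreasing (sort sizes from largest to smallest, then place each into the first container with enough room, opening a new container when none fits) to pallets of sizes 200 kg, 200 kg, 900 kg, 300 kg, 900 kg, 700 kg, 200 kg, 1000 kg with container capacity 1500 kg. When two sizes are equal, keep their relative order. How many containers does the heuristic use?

Sorted descending: 1000, 900, 900, 700, 300, 200, 200, 200.
  1000 → container 1 (new)  [load 1000/1500]
  900 → container 2 (new)  [load 900/1500]
  900 → container 3 (new)  [load 900/1500]
  700 → container 4 (new)  [load 700/1500]
  300 → container 1  [load 1300/1500]
  200 → container 1  [load 1500/1500]
  200 → container 2  [load 1100/1500]
  200 → container 2  [load 1300/1500]
4 containers opened.

4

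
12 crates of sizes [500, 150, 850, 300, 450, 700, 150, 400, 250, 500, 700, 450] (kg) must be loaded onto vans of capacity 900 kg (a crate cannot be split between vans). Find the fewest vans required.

Total = 850 + 700 + 700 + 500 + 500 + 450 + 450 + 400 + 300 + 250 + 150 + 150 = 5400 kg.
Lower bound: ⌈5400/900⌉ = 6 vans.
A packing using 7 vans:
  van 1: 850 = 850
  van 2: 700 + 150 = 850
  van 3: 700 + 150 = 850
  van 4: 500 + 400 = 900
  van 5: 500 + 300 = 800
  van 6: 450 + 450 = 900
  van 7: 250 = 250
No arrangement into 6 vans stays within capacity, so 7 is optimal.

7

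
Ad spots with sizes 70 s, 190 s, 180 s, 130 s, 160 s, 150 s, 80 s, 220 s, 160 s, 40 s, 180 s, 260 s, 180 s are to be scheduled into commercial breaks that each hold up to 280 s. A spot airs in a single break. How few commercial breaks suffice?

Total = 260 + 220 + 190 + 180 + 180 + 180 + 160 + 160 + 150 + 130 + 80 + 70 + 40 = 2000 s.
Lower bound: ⌈2000/280⌉ = 8 commercial breaks.
Also, 9 ad spots each exceed 140 s, and no two of those can share a break, so at least 9 commercial breaks are needed.
A packing using 9 commercial breaks:
  break 1: 260 = 260
  break 2: 220 + 40 = 260
  break 3: 190 + 80 = 270
  break 4: 180 + 70 = 250
  break 5: 180 = 180
  break 6: 180 = 180
  break 7: 160 = 160
  break 8: 160 = 160
  break 9: 150 + 130 = 280
This matches the lower bound, so 9 is optimal.

9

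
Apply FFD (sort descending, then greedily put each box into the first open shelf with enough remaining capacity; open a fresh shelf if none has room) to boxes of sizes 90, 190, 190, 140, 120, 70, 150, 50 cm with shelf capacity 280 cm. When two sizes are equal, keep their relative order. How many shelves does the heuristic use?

Sorted descending: 190, 190, 150, 140, 120, 90, 70, 50.
  190 → shelf 1 (new)  [load 190/280]
  190 → shelf 2 (new)  [load 190/280]
  150 → shelf 3 (new)  [load 150/280]
  140 → shelf 4 (new)  [load 140/280]
  120 → shelf 3  [load 270/280]
  90 → shelf 1  [load 280/280]
  70 → shelf 2  [load 260/280]
  50 → shelf 4  [load 190/280]
4 shelves opened.

4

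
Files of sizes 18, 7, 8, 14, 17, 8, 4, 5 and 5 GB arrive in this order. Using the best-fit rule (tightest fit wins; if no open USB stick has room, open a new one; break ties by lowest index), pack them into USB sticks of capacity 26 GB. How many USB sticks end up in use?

4

  18 → USB stick 1 (new)  [load 18/26]
  7 → USB stick 1  [load 25/26]
  8 → USB stick 2 (new)  [load 8/26]
  14 → USB stick 2  [load 22/26]
  17 → USB stick 3 (new)  [load 17/26]
  8 → USB stick 3  [load 25/26]
  4 → USB stick 2  [load 26/26]
  5 → USB stick 4 (new)  [load 5/26]
  5 → USB stick 4  [load 10/26]
4 USB sticks opened.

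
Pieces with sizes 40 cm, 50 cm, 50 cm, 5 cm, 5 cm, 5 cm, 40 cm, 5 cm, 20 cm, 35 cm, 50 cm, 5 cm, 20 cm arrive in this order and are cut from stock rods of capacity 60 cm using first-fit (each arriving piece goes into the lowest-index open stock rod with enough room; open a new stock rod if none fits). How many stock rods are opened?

6

  40 → stock rod 1 (new)  [load 40/60]
  50 → stock rod 2 (new)  [load 50/60]
  50 → stock rod 3 (new)  [load 50/60]
  5 → stock rod 1  [load 45/60]
  5 → stock rod 1  [load 50/60]
  5 → stock rod 1  [load 55/60]
  40 → stock rod 4 (new)  [load 40/60]
  5 → stock rod 1  [load 60/60]
  20 → stock rod 4  [load 60/60]
  35 → stock rod 5 (new)  [load 35/60]
  50 → stock rod 6 (new)  [load 50/60]
  5 → stock rod 2  [load 55/60]
  20 → stock rod 5  [load 55/60]
6 stock rods opened.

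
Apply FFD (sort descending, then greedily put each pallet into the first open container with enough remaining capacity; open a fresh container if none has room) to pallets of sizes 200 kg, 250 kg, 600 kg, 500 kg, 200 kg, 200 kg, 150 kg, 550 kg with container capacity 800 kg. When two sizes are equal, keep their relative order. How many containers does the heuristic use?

Sorted descending: 600, 550, 500, 250, 200, 200, 200, 150.
  600 → container 1 (new)  [load 600/800]
  550 → container 2 (new)  [load 550/800]
  500 → container 3 (new)  [load 500/800]
  250 → container 2  [load 800/800]
  200 → container 1  [load 800/800]
  200 → container 3  [load 700/800]
  200 → container 4 (new)  [load 200/800]
  150 → container 4  [load 350/800]
4 containers opened.

4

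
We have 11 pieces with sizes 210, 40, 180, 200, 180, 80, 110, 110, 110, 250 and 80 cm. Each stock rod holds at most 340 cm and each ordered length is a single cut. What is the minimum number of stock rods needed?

5

Total = 250 + 210 + 200 + 180 + 180 + 110 + 110 + 110 + 80 + 80 + 40 = 1550 cm.
Lower bound: ⌈1550/340⌉ = 5 stock rods.
A packing using 5 stock rods:
  stock rod 1: 250 + 80 = 330
  stock rod 2: 210 + 110 = 320
  stock rod 3: 200 + 110 = 310
  stock rod 4: 180 + 110 + 40 = 330
  stock rod 5: 180 + 80 = 260
This matches the lower bound, so 5 is optimal.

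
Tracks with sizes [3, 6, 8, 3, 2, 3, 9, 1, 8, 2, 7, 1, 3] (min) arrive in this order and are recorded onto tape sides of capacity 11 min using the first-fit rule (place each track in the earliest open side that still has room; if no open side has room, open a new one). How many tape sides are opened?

  3 → side 1 (new)  [load 3/11]
  6 → side 1  [load 9/11]
  8 → side 2 (new)  [load 8/11]
  3 → side 2  [load 11/11]
  2 → side 1  [load 11/11]
  3 → side 3 (new)  [load 3/11]
  9 → side 4 (new)  [load 9/11]
  1 → side 3  [load 4/11]
  8 → side 5 (new)  [load 8/11]
  2 → side 3  [load 6/11]
  7 → side 6 (new)  [load 7/11]
  1 → side 3  [load 7/11]
  3 → side 3  [load 10/11]
6 tape sides opened.

6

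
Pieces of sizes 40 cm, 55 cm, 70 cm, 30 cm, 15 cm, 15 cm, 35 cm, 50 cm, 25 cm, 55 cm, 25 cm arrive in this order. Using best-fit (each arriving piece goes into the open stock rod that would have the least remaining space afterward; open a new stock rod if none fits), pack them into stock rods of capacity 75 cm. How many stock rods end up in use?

  40 → stock rod 1 (new)  [load 40/75]
  55 → stock rod 2 (new)  [load 55/75]
  70 → stock rod 3 (new)  [load 70/75]
  30 → stock rod 1  [load 70/75]
  15 → stock rod 2  [load 70/75]
  15 → stock rod 4 (new)  [load 15/75]
  35 → stock rod 4  [load 50/75]
  50 → stock rod 5 (new)  [load 50/75]
  25 → stock rod 4  [load 75/75]
  55 → stock rod 6 (new)  [load 55/75]
  25 → stock rod 5  [load 75/75]
6 stock rods opened.

6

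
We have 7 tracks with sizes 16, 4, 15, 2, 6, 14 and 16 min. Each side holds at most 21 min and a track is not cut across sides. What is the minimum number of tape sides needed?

4

Total = 16 + 16 + 15 + 14 + 6 + 4 + 2 = 73 min.
Lower bound: ⌈73/21⌉ = 4 tape sides.
A packing using 4 tape sides:
  side 1: 16 + 4 = 20
  side 2: 16 + 2 = 18
  side 3: 15 + 6 = 21
  side 4: 14 = 14
This matches the lower bound, so 4 is optimal.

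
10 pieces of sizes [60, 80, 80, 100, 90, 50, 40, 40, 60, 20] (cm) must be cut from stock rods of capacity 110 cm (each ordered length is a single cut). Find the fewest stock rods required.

7

Total = 100 + 90 + 80 + 80 + 60 + 60 + 50 + 40 + 40 + 20 = 620 cm.
Lower bound: ⌈620/110⌉ = 6 stock rods.
A packing using 7 stock rods:
  stock rod 1: 100 = 100
  stock rod 2: 90 + 20 = 110
  stock rod 3: 80 = 80
  stock rod 4: 80 = 80
  stock rod 5: 60 + 50 = 110
  stock rod 6: 60 + 40 = 100
  stock rod 7: 40 = 40
No arrangement into 6 stock rods stays within capacity, so 7 is optimal.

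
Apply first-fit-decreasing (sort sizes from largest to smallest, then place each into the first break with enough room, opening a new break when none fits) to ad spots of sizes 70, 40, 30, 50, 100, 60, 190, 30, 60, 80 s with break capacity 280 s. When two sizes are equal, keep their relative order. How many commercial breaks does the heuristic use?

3

Sorted descending: 190, 100, 80, 70, 60, 60, 50, 40, 30, 30.
  190 → break 1 (new)  [load 190/280]
  100 → break 2 (new)  [load 100/280]
  80 → break 1  [load 270/280]
  70 → break 2  [load 170/280]
  60 → break 2  [load 230/280]
  60 → break 3 (new)  [load 60/280]
  50 → break 2  [load 280/280]
  40 → break 3  [load 100/280]
  30 → break 3  [load 130/280]
  30 → break 3  [load 160/280]
3 commercial breaks opened.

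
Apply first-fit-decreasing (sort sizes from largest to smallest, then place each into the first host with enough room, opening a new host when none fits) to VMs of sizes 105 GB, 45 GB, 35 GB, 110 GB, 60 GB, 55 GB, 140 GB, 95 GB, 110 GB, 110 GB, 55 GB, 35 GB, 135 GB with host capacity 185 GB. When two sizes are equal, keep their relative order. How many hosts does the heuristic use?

7

Sorted descending: 140, 135, 110, 110, 110, 105, 95, 60, 55, 55, 45, 35, 35.
  140 → host 1 (new)  [load 140/185]
  135 → host 2 (new)  [load 135/185]
  110 → host 3 (new)  [load 110/185]
  110 → host 4 (new)  [load 110/185]
  110 → host 5 (new)  [load 110/185]
  105 → host 6 (new)  [load 105/185]
  95 → host 7 (new)  [load 95/185]
  60 → host 3  [load 170/185]
  55 → host 4  [load 165/185]
  55 → host 5  [load 165/185]
  45 → host 1  [load 185/185]
  35 → host 2  [load 170/185]
  35 → host 6  [load 140/185]
7 hosts opened.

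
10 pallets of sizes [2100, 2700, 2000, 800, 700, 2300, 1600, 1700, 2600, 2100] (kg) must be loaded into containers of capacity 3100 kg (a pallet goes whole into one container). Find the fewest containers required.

Total = 2700 + 2600 + 2300 + 2100 + 2100 + 2000 + 1700 + 1600 + 800 + 700 = 18600 kg.
Lower bound: ⌈18600/3100⌉ = 6 containers.
Also, 8 pallets each exceed 1550 kg, and no two of those can share a container, so at least 8 containers are needed.
A packing using 8 containers:
  container 1: 2700 = 2700
  container 2: 2600 = 2600
  container 3: 2300 + 800 = 3100
  container 4: 2100 + 700 = 2800
  container 5: 2100 = 2100
  container 6: 2000 = 2000
  container 7: 1700 = 1700
  container 8: 1600 = 1600
This matches the lower bound, so 8 is optimal.

8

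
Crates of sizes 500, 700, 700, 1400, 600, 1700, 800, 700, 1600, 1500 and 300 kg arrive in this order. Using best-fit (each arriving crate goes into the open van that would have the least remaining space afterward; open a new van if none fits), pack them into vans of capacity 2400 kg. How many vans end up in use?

  500 → van 1 (new)  [load 500/2400]
  700 → van 1  [load 1200/2400]
  700 → van 1  [load 1900/2400]
  1400 → van 2 (new)  [load 1400/2400]
  600 → van 2  [load 2000/2400]
  1700 → van 3 (new)  [load 1700/2400]
  800 → van 4 (new)  [load 800/2400]
  700 → van 3  [load 2400/2400]
  1600 → van 4  [load 2400/2400]
  1500 → van 5 (new)  [load 1500/2400]
  300 → van 2  [load 2300/2400]
5 vans opened.

5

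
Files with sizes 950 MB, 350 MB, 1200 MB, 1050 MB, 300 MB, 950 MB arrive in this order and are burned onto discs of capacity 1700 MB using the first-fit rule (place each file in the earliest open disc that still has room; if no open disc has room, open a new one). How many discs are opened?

  950 → disc 1 (new)  [load 950/1700]
  350 → disc 1  [load 1300/1700]
  1200 → disc 2 (new)  [load 1200/1700]
  1050 → disc 3 (new)  [load 1050/1700]
  300 → disc 1  [load 1600/1700]
  950 → disc 4 (new)  [load 950/1700]
4 discs opened.

4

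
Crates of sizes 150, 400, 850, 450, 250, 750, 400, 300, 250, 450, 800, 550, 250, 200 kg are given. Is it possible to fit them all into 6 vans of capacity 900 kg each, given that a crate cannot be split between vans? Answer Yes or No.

Total = 6050 kg; ⌈6050/900⌉ = 7.
At least 7 vans are required, but only 6 are allowed.

No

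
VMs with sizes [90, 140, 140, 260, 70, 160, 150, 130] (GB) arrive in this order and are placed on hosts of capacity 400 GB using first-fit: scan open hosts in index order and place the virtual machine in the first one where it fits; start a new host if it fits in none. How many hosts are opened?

  90 → host 1 (new)  [load 90/400]
  140 → host 1  [load 230/400]
  140 → host 1  [load 370/400]
  260 → host 2 (new)  [load 260/400]
  70 → host 2  [load 330/400]
  160 → host 3 (new)  [load 160/400]
  150 → host 3  [load 310/400]
  130 → host 4 (new)  [load 130/400]
4 hosts opened.

4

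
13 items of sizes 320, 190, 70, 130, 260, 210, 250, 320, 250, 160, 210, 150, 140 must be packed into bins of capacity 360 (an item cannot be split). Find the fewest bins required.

Total = 320 + 320 + 260 + 250 + 250 + 210 + 210 + 190 + 160 + 150 + 140 + 130 + 70 = 2660.
Lower bound: ⌈2660/360⌉ = 8 bins.
A packing using 9 bins:
  bin 1: 320 = 320
  bin 2: 320 = 320
  bin 3: 260 + 70 = 330
  bin 4: 250 = 250
  bin 5: 250 = 250
  bin 6: 210 + 150 = 360
  bin 7: 210 + 140 = 350
  bin 8: 190 + 160 = 350
  bin 9: 130 = 130
No arrangement into 8 bins stays within capacity, so 9 is optimal.

9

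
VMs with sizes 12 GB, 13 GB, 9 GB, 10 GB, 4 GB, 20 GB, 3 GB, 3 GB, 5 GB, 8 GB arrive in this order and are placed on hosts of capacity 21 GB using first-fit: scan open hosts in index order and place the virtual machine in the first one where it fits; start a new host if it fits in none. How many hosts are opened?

  12 → host 1 (new)  [load 12/21]
  13 → host 2 (new)  [load 13/21]
  9 → host 1  [load 21/21]
  10 → host 3 (new)  [load 10/21]
  4 → host 2  [load 17/21]
  20 → host 4 (new)  [load 20/21]
  3 → host 2  [load 20/21]
  3 → host 3  [load 13/21]
  5 → host 3  [load 18/21]
  8 → host 5 (new)  [load 8/21]
5 hosts opened.

5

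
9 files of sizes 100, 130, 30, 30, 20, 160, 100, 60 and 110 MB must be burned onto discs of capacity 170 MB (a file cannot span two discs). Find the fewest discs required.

5

Total = 160 + 130 + 110 + 100 + 100 + 60 + 30 + 30 + 20 = 740 MB.
Lower bound: ⌈740/170⌉ = 5 discs.
A packing using 5 discs:
  disc 1: 160 = 160
  disc 2: 130 + 30 = 160
  disc 3: 110 + 60 = 170
  disc 4: 100 + 30 + 20 = 150
  disc 5: 100 = 100
This matches the lower bound, so 5 is optimal.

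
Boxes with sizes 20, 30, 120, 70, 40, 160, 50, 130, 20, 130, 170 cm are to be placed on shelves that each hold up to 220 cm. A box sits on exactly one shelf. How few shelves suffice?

5

Total = 170 + 160 + 130 + 130 + 120 + 70 + 50 + 40 + 30 + 20 + 20 = 940 cm.
Lower bound: ⌈940/220⌉ = 5 shelves.
A packing using 5 shelves:
  shelf 1: 170 + 50 = 220
  shelf 2: 160 + 40 + 20 = 220
  shelf 3: 130 + 70 + 20 = 220
  shelf 4: 130 + 30 = 160
  shelf 5: 120 = 120
This matches the lower bound, so 5 is optimal.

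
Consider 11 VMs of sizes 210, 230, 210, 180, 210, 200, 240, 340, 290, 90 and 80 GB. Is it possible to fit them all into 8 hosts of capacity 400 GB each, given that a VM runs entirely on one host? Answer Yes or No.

Yes

A valid assignment using 8 hosts:
  host 1: 340 = 340
  host 2: 290 + 90 = 380
  host 3: 240 + 80 = 320
  host 4: 230 = 230
  host 5: 210 + 180 = 390
  host 6: 210 = 210
  host 7: 210 = 210
  host 8: 200 = 200
Every load is within 400 GB, so 8 hosts suffice.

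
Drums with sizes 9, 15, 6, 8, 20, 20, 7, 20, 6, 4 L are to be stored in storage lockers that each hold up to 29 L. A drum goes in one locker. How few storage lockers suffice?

Total = 20 + 20 + 20 + 15 + 9 + 8 + 7 + 6 + 6 + 4 = 115 L.
Lower bound: ⌈115/29⌉ = 4 storage lockers.
A packing using 5 storage lockers:
  locker 1: 20 + 9 = 29
  locker 2: 20 + 8 = 28
  locker 3: 20 + 7 = 27
  locker 4: 15 + 6 + 6 = 27
  locker 5: 4 = 4
No arrangement into 4 storage lockers stays within capacity, so 5 is optimal.

5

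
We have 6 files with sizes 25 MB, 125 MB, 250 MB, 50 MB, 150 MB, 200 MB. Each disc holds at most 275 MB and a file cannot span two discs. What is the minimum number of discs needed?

Total = 250 + 200 + 150 + 125 + 50 + 25 = 800 MB.
Lower bound: ⌈800/275⌉ = 3 discs.
A packing using 3 discs:
  disc 1: 250 + 25 = 275
  disc 2: 200 + 50 = 250
  disc 3: 150 + 125 = 275
This matches the lower bound, so 3 is optimal.

3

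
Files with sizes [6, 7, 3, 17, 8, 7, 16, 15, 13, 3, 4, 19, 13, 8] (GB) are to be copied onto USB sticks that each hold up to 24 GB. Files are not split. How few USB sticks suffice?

Total = 19 + 17 + 16 + 15 + 13 + 13 + 8 + 8 + 7 + 7 + 6 + 4 + 3 + 3 = 139 GB.
Lower bound: ⌈139/24⌉ = 6 USB sticks.
A packing using 6 USB sticks:
  USB stick 1: 19 + 4 = 23
  USB stick 2: 17 + 7 = 24
  USB stick 3: 16 + 8 = 24
  USB stick 4: 15 + 8 = 23
  USB stick 5: 13 + 7 + 3 = 23
  USB stick 6: 13 + 6 + 3 = 22
This matches the lower bound, so 6 is optimal.

6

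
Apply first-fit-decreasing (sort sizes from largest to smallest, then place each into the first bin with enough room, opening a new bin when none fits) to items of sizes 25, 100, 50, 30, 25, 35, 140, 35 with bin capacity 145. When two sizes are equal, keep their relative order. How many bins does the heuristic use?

4

Sorted descending: 140, 100, 50, 35, 35, 30, 25, 25.
  140 → bin 1 (new)  [load 140/145]
  100 → bin 2 (new)  [load 100/145]
  50 → bin 3 (new)  [load 50/145]
  35 → bin 2  [load 135/145]
  35 → bin 3  [load 85/145]
  30 → bin 3  [load 115/145]
  25 → bin 3  [load 140/145]
  25 → bin 4 (new)  [load 25/145]
4 bins opened.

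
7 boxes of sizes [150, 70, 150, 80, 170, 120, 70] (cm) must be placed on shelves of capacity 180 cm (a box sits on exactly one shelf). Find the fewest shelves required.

6

Total = 170 + 150 + 150 + 120 + 80 + 70 + 70 = 810 cm.
Lower bound: ⌈810/180⌉ = 5 shelves.
A packing using 6 shelves:
  shelf 1: 170 = 170
  shelf 2: 150 = 150
  shelf 3: 150 = 150
  shelf 4: 120 = 120
  shelf 5: 80 + 70 = 150
  shelf 6: 70 = 70
No arrangement into 5 shelves stays within capacity, so 6 is optimal.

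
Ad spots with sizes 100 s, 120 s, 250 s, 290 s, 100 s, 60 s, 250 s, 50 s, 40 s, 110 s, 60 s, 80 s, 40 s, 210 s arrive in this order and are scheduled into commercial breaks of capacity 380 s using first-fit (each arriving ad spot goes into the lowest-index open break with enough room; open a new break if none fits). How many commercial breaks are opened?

5

  100 → break 1 (new)  [load 100/380]
  120 → break 1  [load 220/380]
  250 → break 2 (new)  [load 250/380]
  290 → break 3 (new)  [load 290/380]
  100 → break 1  [load 320/380]
  60 → break 1  [load 380/380]
  250 → break 4 (new)  [load 250/380]
  50 → break 2  [load 300/380]
  40 → break 2  [load 340/380]
  110 → break 4  [load 360/380]
  60 → break 3  [load 350/380]
  80 → break 5 (new)  [load 80/380]
  40 → break 2  [load 380/380]
  210 → break 5  [load 290/380]
5 commercial breaks opened.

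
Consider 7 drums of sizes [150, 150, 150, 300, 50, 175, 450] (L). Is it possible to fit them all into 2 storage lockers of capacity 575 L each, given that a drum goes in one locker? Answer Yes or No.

Total = 1425 L; ⌈1425/575⌉ = 3.
At least 3 storage lockers are required, but only 2 are allowed.

No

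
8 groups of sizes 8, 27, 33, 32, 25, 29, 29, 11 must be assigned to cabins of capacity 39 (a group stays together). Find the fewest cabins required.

6

Total = 33 + 32 + 29 + 29 + 27 + 25 + 11 + 8 = 194.
Lower bound: ⌈194/39⌉ = 5 cabins.
Also, 6 groups each exceed 39/2, and no two of those can share a cabin, so at least 6 cabins are needed.
A packing using 6 cabins:
  cabin 1: 33 = 33
  cabin 2: 32 = 32
  cabin 3: 29 + 8 = 37
  cabin 4: 29 = 29
  cabin 5: 27 + 11 = 38
  cabin 6: 25 = 25
This matches the lower bound, so 6 is optimal.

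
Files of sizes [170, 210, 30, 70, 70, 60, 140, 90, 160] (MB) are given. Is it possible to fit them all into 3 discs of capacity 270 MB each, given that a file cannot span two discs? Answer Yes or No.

No

Total = 1000 MB; ⌈1000/270⌉ = 4.
At least 4 discs are required, but only 3 are allowed.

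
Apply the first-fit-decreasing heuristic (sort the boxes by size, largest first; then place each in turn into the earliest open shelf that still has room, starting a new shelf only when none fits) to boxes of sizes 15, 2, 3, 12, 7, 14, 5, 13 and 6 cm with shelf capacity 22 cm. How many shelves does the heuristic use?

Sorted descending: 15, 14, 13, 12, 7, 6, 5, 3, 2.
  15 → shelf 1 (new)  [load 15/22]
  14 → shelf 2 (new)  [load 14/22]
  13 → shelf 3 (new)  [load 13/22]
  12 → shelf 4 (new)  [load 12/22]
  7 → shelf 1  [load 22/22]
  6 → shelf 2  [load 20/22]
  5 → shelf 3  [load 18/22]
  3 → shelf 3  [load 21/22]
  2 → shelf 2  [load 22/22]
4 shelves opened.

4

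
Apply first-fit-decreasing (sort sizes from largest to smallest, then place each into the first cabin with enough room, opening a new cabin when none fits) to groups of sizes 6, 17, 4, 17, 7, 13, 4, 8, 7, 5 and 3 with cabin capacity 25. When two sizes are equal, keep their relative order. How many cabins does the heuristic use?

4

Sorted descending: 17, 17, 13, 8, 7, 7, 6, 5, 4, 4, 3.
  17 → cabin 1 (new)  [load 17/25]
  17 → cabin 2 (new)  [load 17/25]
  13 → cabin 3 (new)  [load 13/25]
  8 → cabin 1  [load 25/25]
  7 → cabin 2  [load 24/25]
  7 → cabin 3  [load 20/25]
  6 → cabin 4 (new)  [load 6/25]
  5 → cabin 3  [load 25/25]
  4 → cabin 4  [load 10/25]
  4 → cabin 4  [load 14/25]
  3 → cabin 4  [load 17/25]
4 cabins opened.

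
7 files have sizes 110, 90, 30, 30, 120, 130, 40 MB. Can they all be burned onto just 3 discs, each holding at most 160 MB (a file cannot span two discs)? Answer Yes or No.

No

Total = 550 MB; ⌈550/160⌉ = 4.
At least 4 discs are required, but only 3 are allowed.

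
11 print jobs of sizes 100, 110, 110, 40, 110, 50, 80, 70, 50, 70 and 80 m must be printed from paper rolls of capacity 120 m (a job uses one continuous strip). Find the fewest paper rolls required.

8

Total = 110 + 110 + 110 + 100 + 80 + 80 + 70 + 70 + 50 + 50 + 40 = 870 m.
Lower bound: ⌈870/120⌉ = 8 paper rolls.
A packing using 8 paper rolls:
  roll 1: 110 = 110
  roll 2: 110 = 110
  roll 3: 110 = 110
  roll 4: 100 = 100
  roll 5: 80 + 40 = 120
  roll 6: 80 = 80
  roll 7: 70 + 50 = 120
  roll 8: 70 + 50 = 120
This matches the lower bound, so 8 is optimal.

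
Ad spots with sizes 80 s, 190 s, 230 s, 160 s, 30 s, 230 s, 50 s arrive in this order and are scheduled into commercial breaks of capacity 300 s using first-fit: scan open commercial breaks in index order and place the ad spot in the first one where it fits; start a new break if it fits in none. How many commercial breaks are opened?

4

  80 → break 1 (new)  [load 80/300]
  190 → break 1  [load 270/300]
  230 → break 2 (new)  [load 230/300]
  160 → break 3 (new)  [load 160/300]
  30 → break 1  [load 300/300]
  230 → break 4 (new)  [load 230/300]
  50 → break 2  [load 280/300]
4 commercial breaks opened.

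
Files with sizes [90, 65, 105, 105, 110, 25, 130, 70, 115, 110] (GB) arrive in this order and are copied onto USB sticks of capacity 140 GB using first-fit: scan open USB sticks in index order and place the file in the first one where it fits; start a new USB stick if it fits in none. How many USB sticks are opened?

8

  90 → USB stick 1 (new)  [load 90/140]
  65 → USB stick 2 (new)  [load 65/140]
  105 → USB stick 3 (new)  [load 105/140]
  105 → USB stick 4 (new)  [load 105/140]
  110 → USB stick 5 (new)  [load 110/140]
  25 → USB stick 1  [load 115/140]
  130 → USB stick 6 (new)  [load 130/140]
  70 → USB stick 2  [load 135/140]
  115 → USB stick 7 (new)  [load 115/140]
  110 → USB stick 8 (new)  [load 110/140]
8 USB sticks opened.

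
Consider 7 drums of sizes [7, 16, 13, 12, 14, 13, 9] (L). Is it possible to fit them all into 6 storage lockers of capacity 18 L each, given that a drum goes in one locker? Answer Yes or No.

Yes

A valid assignment using 6 storage lockers:
  locker 1: 16 = 16
  locker 2: 14 = 14
  locker 3: 13 = 13
  locker 4: 13 = 13
  locker 5: 12 = 12
  locker 6: 9 + 7 = 16
Every load is within 18 L, so 6 storage lockers suffice.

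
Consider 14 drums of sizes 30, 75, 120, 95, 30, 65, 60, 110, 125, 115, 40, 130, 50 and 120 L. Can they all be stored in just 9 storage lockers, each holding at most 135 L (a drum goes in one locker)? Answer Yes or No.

Total = 1165 L; ⌈1165/135⌉ = 9.
The bound of 9 does not rule out 9, but exhaustive search shows no assignment into 9 storage lockers of capacity 135 L exists — the minimum is 10.

No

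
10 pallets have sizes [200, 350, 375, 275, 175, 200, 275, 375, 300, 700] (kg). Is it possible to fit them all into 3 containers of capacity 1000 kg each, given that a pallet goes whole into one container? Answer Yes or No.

No

Total = 3225 kg; ⌈3225/1000⌉ = 4.
At least 4 containers are required, but only 3 are allowed.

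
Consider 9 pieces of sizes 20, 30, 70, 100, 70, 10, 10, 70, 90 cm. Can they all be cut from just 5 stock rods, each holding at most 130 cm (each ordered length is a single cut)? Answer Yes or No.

Yes

A valid assignment using 5 stock rods:
  stock rod 1: 100 + 30 = 130
  stock rod 2: 90 + 20 + 10 + 10 = 130
  stock rod 3: 70 = 70
  stock rod 4: 70 = 70
  stock rod 5: 70 = 70
Every load is within 130 cm, so 5 stock rods suffice.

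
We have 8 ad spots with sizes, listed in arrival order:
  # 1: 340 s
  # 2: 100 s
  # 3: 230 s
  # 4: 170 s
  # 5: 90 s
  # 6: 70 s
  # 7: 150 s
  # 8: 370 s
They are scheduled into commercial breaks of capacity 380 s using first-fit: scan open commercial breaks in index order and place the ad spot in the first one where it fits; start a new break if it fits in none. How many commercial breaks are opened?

  340 → break 1 (new)  [load 340/380]
  100 → break 2 (new)  [load 100/380]
  230 → break 2  [load 330/380]
  170 → break 3 (new)  [load 170/380]
  90 → break 3  [load 260/380]
  70 → break 3  [load 330/380]
  150 → break 4 (new)  [load 150/380]
  370 → break 5 (new)  [load 370/380]
5 commercial breaks opened.

5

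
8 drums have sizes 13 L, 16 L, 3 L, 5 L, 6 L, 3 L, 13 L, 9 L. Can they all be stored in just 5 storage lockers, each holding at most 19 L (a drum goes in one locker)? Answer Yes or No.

Yes

A valid assignment using 4 storage lockers:
  locker 1: 16 + 3 = 19
  locker 2: 13 + 6 = 19
  locker 3: 13 + 5 = 18
  locker 4: 9 + 3 = 12
That uses only 4 ≤ 5, so 5 storage lockers are enough.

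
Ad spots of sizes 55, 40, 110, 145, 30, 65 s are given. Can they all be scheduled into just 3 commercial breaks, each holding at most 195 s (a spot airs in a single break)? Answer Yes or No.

Yes

A valid assignment using 3 commercial breaks:
  break 1: 145 + 40 = 185
  break 2: 110 + 65 = 175
  break 3: 55 + 30 = 85
Every load is within 195 s, so 3 commercial breaks suffice.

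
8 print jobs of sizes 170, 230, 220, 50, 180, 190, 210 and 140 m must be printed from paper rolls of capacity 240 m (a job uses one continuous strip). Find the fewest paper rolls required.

7

Total = 230 + 220 + 210 + 190 + 180 + 170 + 140 + 50 = 1390 m.
Lower bound: ⌈1390/240⌉ = 6 paper rolls.
Also, 7 print jobs each exceed 120 m, and no two of those can share a roll, so at least 7 paper rolls are needed.
A packing using 7 paper rolls:
  roll 1: 230 = 230
  roll 2: 220 = 220
  roll 3: 210 = 210
  roll 4: 190 + 50 = 240
  roll 5: 180 = 180
  roll 6: 170 = 170
  roll 7: 140 = 140
This matches the lower bound, so 7 is optimal.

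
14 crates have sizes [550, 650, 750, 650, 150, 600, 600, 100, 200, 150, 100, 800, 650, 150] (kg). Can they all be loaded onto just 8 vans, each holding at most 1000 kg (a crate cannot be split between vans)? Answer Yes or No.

A valid assignment using 8 vans:
  van 1: 800 + 200 = 1000
  van 2: 750 + 150 + 100 = 1000
  van 3: 650 + 150 + 150 = 950
  van 4: 650 + 100 = 750
  van 5: 650 = 650
  van 6: 600 = 600
  van 7: 600 = 600
  van 8: 550 = 550
Every load is within 1000 kg, so 8 vans suffice.

Yes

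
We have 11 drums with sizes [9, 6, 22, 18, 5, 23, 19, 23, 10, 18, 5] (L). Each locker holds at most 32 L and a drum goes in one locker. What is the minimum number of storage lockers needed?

Total = 23 + 23 + 22 + 19 + 18 + 18 + 10 + 9 + 6 + 5 + 5 = 158 L.
Lower bound: ⌈158/32⌉ = 5 storage lockers.
Also, 6 drums each exceed 16 L, and no two of those can share a locker, so at least 6 storage lockers are needed.
A packing using 6 storage lockers:
  locker 1: 23 + 9 = 32
  locker 2: 23 + 6 = 29
  locker 3: 22 + 10 = 32
  locker 4: 19 + 5 + 5 = 29
  locker 5: 18 = 18
  locker 6: 18 = 18
This matches the lower bound, so 6 is optimal.

6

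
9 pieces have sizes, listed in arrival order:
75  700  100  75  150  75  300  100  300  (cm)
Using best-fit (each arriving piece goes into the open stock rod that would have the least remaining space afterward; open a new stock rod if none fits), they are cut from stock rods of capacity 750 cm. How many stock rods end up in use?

  75 → stock rod 1 (new)  [load 75/750]
  700 → stock rod 2 (new)  [load 700/750]
  100 → stock rod 1  [load 175/750]
  75 → stock rod 1  [load 250/750]
  150 → stock rod 1  [load 400/750]
  75 → stock rod 1  [load 475/750]
  300 → stock rod 3 (new)  [load 300/750]
  100 → stock rod 1  [load 575/750]
  300 → stock rod 3  [load 600/750]
3 stock rods opened.

3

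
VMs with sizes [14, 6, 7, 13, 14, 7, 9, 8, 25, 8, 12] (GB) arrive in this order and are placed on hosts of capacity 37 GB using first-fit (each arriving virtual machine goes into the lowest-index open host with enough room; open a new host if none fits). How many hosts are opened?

4

  14 → host 1 (new)  [load 14/37]
  6 → host 1  [load 20/37]
  7 → host 1  [load 27/37]
  13 → host 2 (new)  [load 13/37]
  14 → host 2  [load 27/37]
  7 → host 1  [load 34/37]
  9 → host 2  [load 36/37]
  8 → host 3 (new)  [load 8/37]
  25 → host 3  [load 33/37]
  8 → host 4 (new)  [load 8/37]
  12 → host 4  [load 20/37]
4 hosts opened.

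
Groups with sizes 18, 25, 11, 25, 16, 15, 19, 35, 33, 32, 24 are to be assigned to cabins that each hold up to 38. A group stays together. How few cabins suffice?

8

Total = 35 + 33 + 32 + 25 + 25 + 24 + 19 + 18 + 16 + 15 + 11 = 253.
Lower bound: ⌈253/38⌉ = 7 cabins.
A packing using 8 cabins:
  cabin 1: 35 = 35
  cabin 2: 33 = 33
  cabin 3: 32 = 32
  cabin 4: 25 + 11 = 36
  cabin 5: 25 = 25
  cabin 6: 24 = 24
  cabin 7: 19 + 18 = 37
  cabin 8: 16 + 15 = 31
No arrangement into 7 cabins stays within capacity, so 8 is optimal.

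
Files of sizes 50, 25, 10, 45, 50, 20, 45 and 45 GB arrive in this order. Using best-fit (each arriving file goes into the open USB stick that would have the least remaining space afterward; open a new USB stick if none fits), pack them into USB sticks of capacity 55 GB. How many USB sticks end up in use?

6

  50 → USB stick 1 (new)  [load 50/55]
  25 → USB stick 2 (new)  [load 25/55]
  10 → USB stick 2  [load 35/55]
  45 → USB stick 3 (new)  [load 45/55]
  50 → USB stick 4 (new)  [load 50/55]
  20 → USB stick 2  [load 55/55]
  45 → USB stick 5 (new)  [load 45/55]
  45 → USB stick 6 (new)  [load 45/55]
6 USB sticks opened.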